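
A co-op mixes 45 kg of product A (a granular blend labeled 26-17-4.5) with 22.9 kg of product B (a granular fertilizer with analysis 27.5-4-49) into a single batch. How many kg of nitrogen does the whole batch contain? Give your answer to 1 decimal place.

N mass = 26%×45 + 27.5%×22.9 = 17.9975 kg.

18.0 kg N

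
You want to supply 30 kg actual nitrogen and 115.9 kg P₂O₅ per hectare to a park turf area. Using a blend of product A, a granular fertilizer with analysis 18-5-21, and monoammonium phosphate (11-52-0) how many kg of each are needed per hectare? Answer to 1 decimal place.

32.4 kg product A, 219.8 kg monoammonium phosphate

Let a = kg of product A, b = kg of monoammonium phosphate (per hectare).
N: 0.18·a + 0.11·b = 30
P₂O₅: 0.05·a + 0.52·b = 115.9
Solving simultaneously: a = 32.361, b = 219.773.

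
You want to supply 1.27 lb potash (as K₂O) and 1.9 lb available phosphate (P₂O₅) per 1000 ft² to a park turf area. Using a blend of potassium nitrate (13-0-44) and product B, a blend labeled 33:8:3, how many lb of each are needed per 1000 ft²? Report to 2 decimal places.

With a, b = lb per 1000 ft² of potassium nitrate and product B:
K₂O: 0.44·a + 0.03·b = 1.27
P₂O₅: 0·a + 0.08·b = 1.9
Solving simultaneously: a = 1.26705, b = 23.75.

1.27 lb potassium nitrate, 23.75 lb product B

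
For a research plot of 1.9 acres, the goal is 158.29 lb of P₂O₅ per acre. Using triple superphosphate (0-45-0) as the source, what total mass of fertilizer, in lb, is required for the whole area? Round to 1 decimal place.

668.3 lb

Product per acre = 158.29 / 45% = 351.756 lb.
Total product = 351.756 × 1.9 = 668.336 lb.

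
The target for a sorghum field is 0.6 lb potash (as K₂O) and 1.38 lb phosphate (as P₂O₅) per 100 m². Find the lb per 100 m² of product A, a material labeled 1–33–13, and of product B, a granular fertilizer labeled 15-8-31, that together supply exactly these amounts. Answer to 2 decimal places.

4.13 lb product A, 0.20 lb product B

Let a = lb of product A, b = lb of product B (per 100 m²).
K₂O: 0.13·a + 0.31·b = 0.6
P₂O₅: 0.33·a + 0.08·b = 1.38
Eliminate a: (row1) − 0.13/0.33·(row2) → 0.278485·b = 0.0563636, so b = 0.202394.
Back-substitute: a = (0.6 − 0.31·0.202394) / 0.13 = 4.13275.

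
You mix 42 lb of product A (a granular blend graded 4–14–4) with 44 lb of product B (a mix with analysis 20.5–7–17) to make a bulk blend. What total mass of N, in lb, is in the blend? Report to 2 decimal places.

N mass = 4%×42 + 20.5%×44 = 10.7 lb.

10.70 lb N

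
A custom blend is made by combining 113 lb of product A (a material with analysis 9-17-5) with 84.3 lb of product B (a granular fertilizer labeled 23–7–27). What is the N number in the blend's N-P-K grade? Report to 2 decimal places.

Total mass = 113 + 84.3 = 197.3 lb.
N mass = 9%×113 + 23%×84.3 = 29.559 lb.
% N = 29.559 / 197.3 = 14.9818%.

14.98% N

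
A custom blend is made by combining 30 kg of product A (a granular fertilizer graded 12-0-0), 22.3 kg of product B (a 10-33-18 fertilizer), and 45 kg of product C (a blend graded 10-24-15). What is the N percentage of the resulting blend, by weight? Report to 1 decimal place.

Total mass = 30 + 22.3 + 45 = 97.3 kg.
N mass = 12%×30 + 10%×22.3 + 10%×45 = 10.33 kg.
% N = 10.33 / 97.3 = 10.6166%.

10.6% N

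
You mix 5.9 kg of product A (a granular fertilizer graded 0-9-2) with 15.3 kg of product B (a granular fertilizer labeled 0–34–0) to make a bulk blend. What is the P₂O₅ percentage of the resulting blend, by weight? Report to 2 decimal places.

27.04% P₂O₅

Total mass = 5.9 + 15.3 = 21.2 kg.
P₂O₅ mass = 9%×5.9 + 34%×15.3 = 5.733 kg.
% P₂O₅ = 5.733 / 21.2 = 27.0425%.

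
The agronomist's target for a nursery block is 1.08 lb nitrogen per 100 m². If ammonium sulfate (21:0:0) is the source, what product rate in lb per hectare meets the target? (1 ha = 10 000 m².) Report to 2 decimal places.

Product per 100 m² = 1.08 / 21% = 5.14286 lb.
Convert to per hectare: 5.14286 × 100 = 514.286 lb.

514.29 lb of product per hectare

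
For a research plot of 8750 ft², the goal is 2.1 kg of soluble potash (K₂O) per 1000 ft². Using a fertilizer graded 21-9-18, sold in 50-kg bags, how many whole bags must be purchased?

Product per 1000 ft² = 2.1 / 18% = 11.6667 kg.
Total product = 11.6667 × 8750 / 1000 = 102.083 kg.
Bags = ⌈102.083 / 50⌉ = 3.

3 bags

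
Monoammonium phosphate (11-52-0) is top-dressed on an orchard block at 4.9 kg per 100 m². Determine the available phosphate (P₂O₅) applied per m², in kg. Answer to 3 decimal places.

0.025 kg P₂O₅ per sq m

P₂O₅ per 100 m² = 4.9 × 52% = 2.548 kg.
Convert to per m²: 2.548 × 0.01 = 0.02548 kg.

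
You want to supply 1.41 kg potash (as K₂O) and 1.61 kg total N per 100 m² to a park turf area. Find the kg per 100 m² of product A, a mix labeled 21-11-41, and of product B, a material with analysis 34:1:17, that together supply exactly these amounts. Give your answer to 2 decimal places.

Per-100 m² balance (a = product A, b = product B):
K₂O: 0.41·a + 0.17·b = 1.41
N: 0.21·a + 0.34·b = 1.61
From row1: a = (1.41 − 0.17·b) / 0.41.
Into row2: 0.21·(1.41 − 0.17·b)/0.41 + 0.34·b = 1.61 → b = 3.51013, a = 1.98361.

1.98 kg product A, 3.51 kg product B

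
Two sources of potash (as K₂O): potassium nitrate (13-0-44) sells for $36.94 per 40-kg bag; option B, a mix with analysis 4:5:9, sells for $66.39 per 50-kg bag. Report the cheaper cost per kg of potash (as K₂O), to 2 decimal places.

potassium nitrate: K₂O per bag = 40 × 44% = 17.6 kg; cost = 36.94 / 17.6 = $2.0989/kg K₂O.
option B: K₂O per bag = 50 × 9% = 4.5 kg; cost = 66.39 / 4.5 = $14.7533/kg K₂O.
potassium nitrate is cheaper.

$2.10 per kg K₂O (potassium nitrate)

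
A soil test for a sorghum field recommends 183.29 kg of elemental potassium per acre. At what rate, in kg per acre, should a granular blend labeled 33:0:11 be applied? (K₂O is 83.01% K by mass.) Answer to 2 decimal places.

2007.32 kg of product per acre

As K₂O: 183.29 / 0.8301 = 220.805 kg per acre.
Product per acre = 220.805 / 11% = 2007.316 kg.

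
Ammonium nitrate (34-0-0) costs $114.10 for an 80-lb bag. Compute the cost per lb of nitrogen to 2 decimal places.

$4.19 per lb N

N in bag = 80 × 34% = 27.2 lb.
Cost per lb N = $114.10 / 27.2 = $4.1949.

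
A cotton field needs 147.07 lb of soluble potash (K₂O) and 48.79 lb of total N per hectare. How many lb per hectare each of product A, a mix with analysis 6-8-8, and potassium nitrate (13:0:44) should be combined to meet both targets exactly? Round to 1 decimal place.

146.8 lb product A, 307.6 lb potassium nitrate

Let a = lb of product A, b = lb of potassium nitrate (per hectare).
K₂O: 0.08·a + 0.44·b = 147.07
N: 0.06·a + 0.13·b = 48.79
Eliminate a: (row1) − 0.08/0.06·(row2) → 0.266667·b = 82.0167, so b = 307.562.
Back-substitute: a = (147.07 − 0.44·307.562) / 0.08 = 146.781.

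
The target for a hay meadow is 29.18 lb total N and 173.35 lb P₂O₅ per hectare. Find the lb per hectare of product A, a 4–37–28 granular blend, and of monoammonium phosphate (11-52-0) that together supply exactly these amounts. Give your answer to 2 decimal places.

Let a = lb of product A, b = lb of monoammonium phosphate (per hectare).
N: 0.04·a + 0.11·b = 29.18
P₂O₅: 0.37·a + 0.52·b = 173.35
Solving simultaneously: a = 195.724, b = 194.101.

195.72 lb product A, 194.10 lb monoammonium phosphate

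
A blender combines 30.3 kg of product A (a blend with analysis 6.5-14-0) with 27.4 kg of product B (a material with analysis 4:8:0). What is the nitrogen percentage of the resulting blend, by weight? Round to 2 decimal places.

Total mass = 30.3 + 27.4 = 57.7 kg.
N mass = 6.5%×30.3 + 4%×27.4 = 3.0655 kg.
% N = 3.0655 / 57.7 = 5.31282%.

5.31% N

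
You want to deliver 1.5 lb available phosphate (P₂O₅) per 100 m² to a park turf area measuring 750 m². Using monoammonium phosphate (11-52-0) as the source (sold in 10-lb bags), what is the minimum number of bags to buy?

Product per 100 m² = 1.5 / 52% = 2.88462 lb.
Total product = 2.88462 × 750 / 100 = 21.6346 lb.
Bags = ⌈21.6346 / 10⌉ = 3.

3 bags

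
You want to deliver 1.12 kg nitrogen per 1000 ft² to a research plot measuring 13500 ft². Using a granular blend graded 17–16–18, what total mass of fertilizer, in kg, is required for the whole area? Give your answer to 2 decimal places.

88.94 kg

Product per 1000 ft² = 1.12 / 17% = 6.58824 kg.
Total product = 6.58824 × 13500 / 1000 = 88.9412 kg.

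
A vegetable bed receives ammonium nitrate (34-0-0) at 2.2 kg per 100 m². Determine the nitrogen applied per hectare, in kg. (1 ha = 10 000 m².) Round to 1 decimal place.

nitrogen per 100 m² = 2.2 × 34% = 0.748 kg.
Convert to per hectare: 0.748 × 100 = 74.8 kg.

74.8 kg N per hectare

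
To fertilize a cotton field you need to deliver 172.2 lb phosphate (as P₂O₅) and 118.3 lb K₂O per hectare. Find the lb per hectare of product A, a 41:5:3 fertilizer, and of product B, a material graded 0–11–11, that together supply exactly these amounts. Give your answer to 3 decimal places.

2695.000 lb product A, 340.455 lb product B

Let a = lb of product A, b = lb of product B (per hectare).
P₂O₅: 0.05·a + 0.11·b = 172.2
K₂O: 0.03·a + 0.11·b = 118.3
Eliminate a: (row1) − 0.05/0.03·(row2) → -0.0733333·b = -24.9667, so b = 340.4545.
Back-substitute: a = (172.2 − 0.11·340.4545) / 0.05 = 2695.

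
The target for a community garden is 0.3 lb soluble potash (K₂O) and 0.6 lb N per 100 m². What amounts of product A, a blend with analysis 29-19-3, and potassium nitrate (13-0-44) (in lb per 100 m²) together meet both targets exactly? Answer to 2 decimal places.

1.82 lb product A, 0.56 lb potassium nitrate

With a, b = lb per 100 m² of product A and potassium nitrate:
K₂O: 0.03·a + 0.44·b = 0.3
N: 0.29·a + 0.13·b = 0.6
From row1: a = (0.3 − 0.44·b) / 0.03.
Into row2: 0.29·(0.3 − 0.44·b)/0.03 + 0.13·b = 0.6 → b = 0.557801, a = 1.81892.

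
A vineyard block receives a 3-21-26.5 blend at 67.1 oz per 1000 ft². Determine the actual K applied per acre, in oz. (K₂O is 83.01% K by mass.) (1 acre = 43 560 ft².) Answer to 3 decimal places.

K₂O per 1000 ft² = 67.1 × 26.5% = 17.7815 oz.
Elemental K = 17.7815 × 0.8301 = 14.7604 oz per 1000 ft².
Convert to per acre: 14.7604 × 43.56 = 642.96403 oz.

642.964 oz K per acre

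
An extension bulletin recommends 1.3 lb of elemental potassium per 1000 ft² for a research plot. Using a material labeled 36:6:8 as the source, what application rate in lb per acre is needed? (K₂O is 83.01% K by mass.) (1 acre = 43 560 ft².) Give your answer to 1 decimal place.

As K₂O: 1.3 / 0.8301 = 1.56608 lb per 1000 ft².
Product per 1000 ft² = 1.56608 / 8% = 19.576 lb.
Convert to per acre: 19.576 × 43.56 = 852.729 lb.

852.7 lb of product per acre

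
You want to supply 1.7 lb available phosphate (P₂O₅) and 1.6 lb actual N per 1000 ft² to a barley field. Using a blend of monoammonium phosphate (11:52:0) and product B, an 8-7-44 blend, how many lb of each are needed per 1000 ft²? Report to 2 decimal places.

0.71 lb monoammonium phosphate, 19.03 lb product B

Let a = lb of monoammonium phosphate, b = lb of product B (per 1000 ft²).
P₂O₅: 0.52·a + 0.07·b = 1.7
N: 0.11·a + 0.08·b = 1.6
Solving simultaneously: a = 0.707965, b = 19.0265.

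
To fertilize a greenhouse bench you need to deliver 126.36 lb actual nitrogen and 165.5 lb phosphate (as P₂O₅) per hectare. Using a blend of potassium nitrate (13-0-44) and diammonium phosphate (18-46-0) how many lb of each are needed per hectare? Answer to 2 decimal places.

Per-hectare balance (a = potassium nitrate, b = diammonium phosphate):
N: 0.13·a + 0.18·b = 126.36
P₂O₅: 0·a + 0.46·b = 165.5
Solving simultaneously: a = 473.839, b = 359.783.

473.84 lb potassium nitrate, 359.78 lb diammonium phosphate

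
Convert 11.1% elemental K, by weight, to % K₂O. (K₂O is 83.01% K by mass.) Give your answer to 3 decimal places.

%K₂O = 11.1 / 0.8301 = 13.3719%.

13.372% K₂O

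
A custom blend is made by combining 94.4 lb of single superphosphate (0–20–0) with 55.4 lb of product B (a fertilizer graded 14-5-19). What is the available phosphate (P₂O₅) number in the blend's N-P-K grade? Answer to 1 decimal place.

Total mass = 94.4 + 55.4 = 149.8 lb.
P₂O₅ mass = 20%×94.4 + 5%×55.4 = 21.65 lb.
% P₂O₅ = 21.65 / 149.8 = 14.4526%.

14.5% P₂O₅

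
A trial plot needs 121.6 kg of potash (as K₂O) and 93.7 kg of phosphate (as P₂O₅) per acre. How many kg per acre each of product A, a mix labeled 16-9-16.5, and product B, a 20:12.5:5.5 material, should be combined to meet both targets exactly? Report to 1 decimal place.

Let a = kg of product A, b = kg of product B (per acre).
K₂O: 0.165·a + 0.055·b = 121.6
P₂O₅: 0.09·a + 0.125·b = 93.7
Eliminate b: (row1) − 0.055/0.125·(row2) → 0.1254·a = 80.372, so a = 640.925.
Then b = (93.7 − 0.09·640.925) / 0.125 = 288.134.

640.9 kg product A, 288.1 kg product B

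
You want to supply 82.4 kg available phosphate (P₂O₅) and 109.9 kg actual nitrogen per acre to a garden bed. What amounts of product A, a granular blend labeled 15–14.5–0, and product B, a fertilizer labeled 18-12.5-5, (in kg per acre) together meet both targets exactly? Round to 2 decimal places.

With a, b = kg per acre of product A and product B:
P₂O₅: 0.145·a + 0.125·b = 82.4
N: 0.15·a + 0.18·b = 109.9
Eliminate a: (row1) − 0.145/0.15·(row2) → -0.049·b = -23.8367, so b = 486.463.
Back-substitute: a = (82.4 − 0.125·486.463) / 0.145 = 148.912.

148.91 kg product A, 486.46 kg product B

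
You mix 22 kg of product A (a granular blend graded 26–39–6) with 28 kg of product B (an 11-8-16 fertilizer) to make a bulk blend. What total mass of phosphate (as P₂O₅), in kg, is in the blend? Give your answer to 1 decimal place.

P₂O₅ mass = 39%×22 + 8%×28 = 10.82 kg.

10.8 kg P₂O₅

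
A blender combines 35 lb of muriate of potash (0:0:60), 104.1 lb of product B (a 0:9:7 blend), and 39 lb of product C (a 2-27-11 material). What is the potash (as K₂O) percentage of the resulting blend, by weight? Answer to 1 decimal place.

Total mass = 35 + 104.1 + 39 = 178.1 lb.
K₂O mass = 60%×35 + 7%×104.1 + 11%×39 = 32.577 lb.
% K₂O = 32.577 / 178.1 = 18.2914%.

18.3% K₂O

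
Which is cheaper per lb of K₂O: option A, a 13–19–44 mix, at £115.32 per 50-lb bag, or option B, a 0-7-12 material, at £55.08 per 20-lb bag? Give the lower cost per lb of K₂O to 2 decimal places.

option A: K₂O per bag = 50 × 44% = 22 lb; cost = 115.32 / 22 = £5.2418/lb K₂O.
option B: K₂O per bag = 20 × 12% = 2.4 lb; cost = 55.08 / 2.4 = £22.9500/lb K₂O.
option A is cheaper.

£5.24 per lb K₂O (option A)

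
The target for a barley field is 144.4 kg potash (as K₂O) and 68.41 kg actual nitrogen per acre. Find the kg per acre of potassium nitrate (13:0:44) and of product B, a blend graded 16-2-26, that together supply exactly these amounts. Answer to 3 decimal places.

Let a = kg of potassium nitrate, b = kg of product B (per acre).
K₂O: 0.44·a + 0.26·b = 144.4
N: 0.13·a + 0.16·b = 68.41
Eliminate b: (row1) − 0.26/0.16·(row2) → 0.22875·a = 33.2338, so a = 145.2842.
Then b = (68.41 − 0.13·145.2842) / 0.16 = 309.5191.

145.284 kg potassium nitrate, 309.519 kg product B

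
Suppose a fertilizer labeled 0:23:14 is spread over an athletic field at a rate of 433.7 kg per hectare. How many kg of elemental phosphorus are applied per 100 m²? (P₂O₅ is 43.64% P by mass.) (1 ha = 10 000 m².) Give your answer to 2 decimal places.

0.44 kg P per hundred sq m

P₂O₅ per hectare = 433.7 × 23% = 99.751 kg.
Elemental P = 99.751 × 0.4364 = 43.5313 kg per hectare.
Convert to per 100 m²: 43.5313 × 0.01 = 0.435313 kg.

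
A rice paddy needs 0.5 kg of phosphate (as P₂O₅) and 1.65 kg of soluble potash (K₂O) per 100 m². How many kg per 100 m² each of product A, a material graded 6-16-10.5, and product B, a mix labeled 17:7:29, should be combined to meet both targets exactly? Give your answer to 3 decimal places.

With a, b = kg per 100 m² of product A and product B:
P₂O₅: 0.16·a + 0.07·b = 0.5
K₂O: 0.105·a + 0.29·b = 1.65
Eliminate a: (row1) − 0.16/0.105·(row2) → -0.371905·b = -2.01429, so b = 5.41613.
Back-substitute: a = (0.5 − 0.07·5.41613) / 0.16 = 0.755442.

0.755 kg product A, 5.416 kg product B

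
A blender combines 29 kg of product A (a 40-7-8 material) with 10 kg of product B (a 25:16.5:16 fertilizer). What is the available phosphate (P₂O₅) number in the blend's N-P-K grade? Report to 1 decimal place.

9.4% P₂O₅

Total mass = 29 + 10 = 39 kg.
P₂O₅ mass = 7%×29 + 16.5%×10 = 3.68 kg.
% P₂O₅ = 3.68 / 39 = 9.4359%.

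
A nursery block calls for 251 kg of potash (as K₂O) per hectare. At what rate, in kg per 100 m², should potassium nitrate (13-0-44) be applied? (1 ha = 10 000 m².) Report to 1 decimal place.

Product per hectare = 251 / 44% = 570.455 kg.
Convert to per 100 m²: 570.455 × 0.01 = 5.70455 kg.

5.7 kg of product per hundred sq m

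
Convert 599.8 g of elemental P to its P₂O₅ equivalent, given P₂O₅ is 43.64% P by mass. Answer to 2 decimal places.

1374.43 g P₂O₅

P₂O₅ = 599.8 / 0.4364 = 1374.427 g.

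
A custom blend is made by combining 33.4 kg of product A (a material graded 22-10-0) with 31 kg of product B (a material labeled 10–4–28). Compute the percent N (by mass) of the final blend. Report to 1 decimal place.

Total mass = 33.4 + 31 = 64.4 kg.
N mass = 22%×33.4 + 10%×31 = 10.448 kg.
% N = 10.448 / 64.4 = 16.2236%.

16.2% N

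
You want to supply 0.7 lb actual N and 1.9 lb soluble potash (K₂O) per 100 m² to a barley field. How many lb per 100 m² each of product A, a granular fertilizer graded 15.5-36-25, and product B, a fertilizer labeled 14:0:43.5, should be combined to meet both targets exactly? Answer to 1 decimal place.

1.2 lb product A, 3.7 lb product B

Let a = lb of product A, b = lb of product B (per 100 m²).
N: 0.155·a + 0.14·b = 0.7
K₂O: 0.25·a + 0.435·b = 1.9
Eliminate a: (row1) − 0.155/0.25·(row2) → -0.1297·b = -0.478, so b = 3.68543.
Back-substitute: a = (0.7 − 0.14·3.68543) / 0.155 = 1.18736.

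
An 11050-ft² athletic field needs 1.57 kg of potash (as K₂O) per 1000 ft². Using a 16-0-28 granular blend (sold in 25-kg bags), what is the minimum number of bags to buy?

Product per 1000 ft² = 1.57 / 28% = 5.60714 kg.
Total product = 5.60714 × 11050 / 1000 = 61.9589 kg.
Bags = ⌈61.9589 / 25⌉ = 3.

3 bags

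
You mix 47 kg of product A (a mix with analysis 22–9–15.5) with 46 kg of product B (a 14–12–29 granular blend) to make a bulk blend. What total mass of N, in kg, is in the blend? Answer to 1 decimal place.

16.8 kg N

N mass = 22%×47 + 14%×46 = 16.78 kg.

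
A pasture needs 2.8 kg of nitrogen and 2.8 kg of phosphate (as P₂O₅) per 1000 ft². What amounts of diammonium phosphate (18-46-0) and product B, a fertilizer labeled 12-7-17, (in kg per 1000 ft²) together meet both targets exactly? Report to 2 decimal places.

Let a = kg of diammonium phosphate, b = kg of product B (per 1000 ft²).
N: 0.18·a + 0.12·b = 2.8
P₂O₅: 0.46·a + 0.07·b = 2.8
From row1: a = (2.8 − 0.12·b) / 0.18.
Into row2: 0.46·(2.8 − 0.12·b)/0.18 + 0.07·b = 2.8 → b = 18.4038, a = 3.28638.

3.29 kg diammonium phosphate, 18.40 kg product B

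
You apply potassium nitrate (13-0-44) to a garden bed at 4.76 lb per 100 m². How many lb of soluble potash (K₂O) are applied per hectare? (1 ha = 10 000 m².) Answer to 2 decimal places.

K₂O per 100 m² = 4.76 × 44% = 2.0944 lb.
Convert to per hectare: 2.0944 × 100 = 209.44 lb.

209.44 lb K₂O per hectare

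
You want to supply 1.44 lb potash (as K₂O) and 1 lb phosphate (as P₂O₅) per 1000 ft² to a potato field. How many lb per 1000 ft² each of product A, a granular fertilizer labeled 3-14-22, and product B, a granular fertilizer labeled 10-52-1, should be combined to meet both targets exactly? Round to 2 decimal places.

Per-1000 ft² balance (a = product A, b = product B):
K₂O: 0.22·a + 0.01·b = 1.44
P₂O₅: 0.14·a + 0.52·b = 1
Solving simultaneously: a = 6.53805, b = 0.162832.

6.54 lb product A, 0.16 lb product B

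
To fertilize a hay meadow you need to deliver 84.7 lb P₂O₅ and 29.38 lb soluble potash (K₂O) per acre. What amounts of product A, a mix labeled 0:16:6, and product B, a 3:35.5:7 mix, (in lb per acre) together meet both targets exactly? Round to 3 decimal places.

Per-acre balance (a = product A, b = product B):
P₂O₅: 0.16·a + 0.355·b = 84.7
K₂O: 0.06·a + 0.07·b = 29.38
Eliminate a: (row1) − 0.16/0.06·(row2) → 0.168333·b = 6.35333, so b = 37.7426.
Back-substitute: a = (84.7 − 0.355·37.7426) / 0.16 = 445.6337.

445.634 lb product A, 37.743 lb product B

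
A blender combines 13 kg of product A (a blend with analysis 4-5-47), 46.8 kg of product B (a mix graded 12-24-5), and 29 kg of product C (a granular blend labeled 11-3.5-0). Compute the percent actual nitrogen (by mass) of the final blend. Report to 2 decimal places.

Total mass = 13 + 46.8 + 29 = 88.8 kg.
N mass = 4%×13 + 12%×46.8 + 11%×29 = 9.326 kg.
% N = 9.326 / 88.8 = 10.5023%.

10.50% N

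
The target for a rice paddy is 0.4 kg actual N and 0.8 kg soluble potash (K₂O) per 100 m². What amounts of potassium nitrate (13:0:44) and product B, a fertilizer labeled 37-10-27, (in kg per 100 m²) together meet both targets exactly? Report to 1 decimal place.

1.5 kg potassium nitrate, 0.6 kg product B

With a, b = kg per 100 m² of potassium nitrate and product B:
N: 0.13·a + 0.37·b = 0.4
K₂O: 0.44·a + 0.27·b = 0.8
From row1: a = (0.4 − 0.37·b) / 0.13.
Into row2: 0.44·(0.4 − 0.37·b)/0.13 + 0.27·b = 0.8 → b = 0.563821, a = 1.4722.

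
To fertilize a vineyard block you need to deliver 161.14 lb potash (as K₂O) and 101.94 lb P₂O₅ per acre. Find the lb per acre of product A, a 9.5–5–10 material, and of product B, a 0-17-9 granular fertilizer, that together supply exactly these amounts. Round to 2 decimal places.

1457.54 lb product A, 170.96 lb product B

Per-acre balance (a = product A, b = product B):
K₂O: 0.1·a + 0.09·b = 161.14
P₂O₅: 0.05·a + 0.17·b = 101.94
Eliminate a: (row1) − 0.1/0.05·(row2) → -0.25·b = -42.74, so b = 170.96.
Back-substitute: a = (161.14 − 0.09·170.96) / 0.1 = 1457.536.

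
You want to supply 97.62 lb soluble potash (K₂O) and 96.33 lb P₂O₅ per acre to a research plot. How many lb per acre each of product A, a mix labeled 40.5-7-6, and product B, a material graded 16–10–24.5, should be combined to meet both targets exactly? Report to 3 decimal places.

1241.152 lb product A, 94.493 lb product B

With a, b = lb per acre of product A and product B:
K₂O: 0.06·a + 0.245·b = 97.62
P₂O₅: 0.07·a + 0.1·b = 96.33
Solving simultaneously: a = 1241.15247, b = 94.4933.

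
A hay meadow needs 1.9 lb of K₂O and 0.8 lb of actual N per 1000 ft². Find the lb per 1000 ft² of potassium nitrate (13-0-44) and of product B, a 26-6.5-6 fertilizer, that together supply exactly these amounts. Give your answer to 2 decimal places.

Per-1000 ft² balance (a = potassium nitrate, b = product B):
K₂O: 0.44·a + 0.06·b = 1.9
N: 0.13·a + 0.26·b = 0.8
Solving simultaneously: a = 4.18386, b = 0.984991.

4.18 lb potassium nitrate, 0.98 lb product B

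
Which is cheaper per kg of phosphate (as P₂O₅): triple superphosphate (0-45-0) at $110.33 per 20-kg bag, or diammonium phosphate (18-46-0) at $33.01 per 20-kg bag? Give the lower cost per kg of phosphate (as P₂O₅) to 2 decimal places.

$3.59 per kg P₂O₅ (diammonium phosphate)

triple superphosphate: P₂O₅ per bag = 20 × 45% = 9 kg; cost = 110.33 / 9 = $12.2589/kg P₂O₅.
diammonium phosphate: P₂O₅ per bag = 20 × 46% = 9.2 kg; cost = 33.01 / 9.2 = $3.5880/kg P₂O₅.
diammonium phosphate is cheaper.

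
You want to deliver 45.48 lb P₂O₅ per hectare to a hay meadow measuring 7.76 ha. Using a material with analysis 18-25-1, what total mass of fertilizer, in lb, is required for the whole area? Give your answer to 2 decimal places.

1411.70 lb

Product per hectare = 45.48 / 25% = 181.92 lb.
Total product = 181.92 × 7.76 = 1411.699 lb.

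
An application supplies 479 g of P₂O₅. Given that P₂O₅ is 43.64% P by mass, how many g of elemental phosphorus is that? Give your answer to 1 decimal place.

P = 479 × 0.4364 = 209.036 g.

209.0 g P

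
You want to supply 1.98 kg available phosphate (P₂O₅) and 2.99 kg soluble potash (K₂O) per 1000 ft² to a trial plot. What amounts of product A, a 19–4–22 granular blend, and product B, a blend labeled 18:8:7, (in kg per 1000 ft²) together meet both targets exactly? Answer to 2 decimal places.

Let a = kg of product A, b = kg of product B (per 1000 ft²).
P₂O₅: 0.04·a + 0.08·b = 1.98
K₂O: 0.22·a + 0.07·b = 2.99
From row1: a = (1.98 − 0.08·b) / 0.04.
Into row2: 0.22·(1.98 − 0.08·b)/0.04 + 0.07·b = 2.99 → b = 21.3514, a = 6.7973.

6.80 kg product A, 21.35 kg product B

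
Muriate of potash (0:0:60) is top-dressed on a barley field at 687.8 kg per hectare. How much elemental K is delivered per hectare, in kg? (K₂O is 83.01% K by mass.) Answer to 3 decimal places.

342.566 kg K per hectare

K₂O per hectare = 687.8 × 60% = 412.68 kg.
Elemental K = 412.68 × 0.8301 = 342.5657 kg per hectare.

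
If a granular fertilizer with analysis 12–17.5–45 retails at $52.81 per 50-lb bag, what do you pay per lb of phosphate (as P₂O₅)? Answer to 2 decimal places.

P₂O₅ in bag = 50 × 17.5% = 8.75 lb.
Cost per lb P₂O₅ = $52.81 / 8.75 = $6.0354.

$6.04 per lb P₂O₅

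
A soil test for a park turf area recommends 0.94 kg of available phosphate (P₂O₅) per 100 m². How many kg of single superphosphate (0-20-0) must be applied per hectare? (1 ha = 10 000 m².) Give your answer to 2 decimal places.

Product per 100 m² = 0.94 / 20% = 4.7 kg.
Convert to per hectare: 4.7 × 100 = 470 kg.

470.00 kg of product per hectare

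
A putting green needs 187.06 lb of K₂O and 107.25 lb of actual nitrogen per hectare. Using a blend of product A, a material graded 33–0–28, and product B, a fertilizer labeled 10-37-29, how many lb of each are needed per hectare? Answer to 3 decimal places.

183.109 lb product A, 468.239 lb product B

Per-hectare balance (a = product A, b = product B):
K₂O: 0.28·a + 0.29·b = 187.06
N: 0.33·a + 0.1·b = 107.25
Eliminate a: (row1) − 0.28/0.33·(row2) → 0.205152·b = 96.06, so b = 468.2393.
Back-substitute: a = (187.06 − 0.29·468.2393) / 0.28 = 183.1093.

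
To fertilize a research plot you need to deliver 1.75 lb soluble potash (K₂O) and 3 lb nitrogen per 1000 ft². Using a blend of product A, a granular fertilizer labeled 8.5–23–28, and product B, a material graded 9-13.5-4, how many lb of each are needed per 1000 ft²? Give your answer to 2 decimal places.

1.72 lb product A, 31.71 lb product B

Let a = lb of product A, b = lb of product B (per 1000 ft²).
K₂O: 0.28·a + 0.04·b = 1.75
N: 0.085·a + 0.09·b = 3
Eliminate b: (row1) − 0.04/0.09·(row2) → 0.242222·a = 0.416667, so a = 1.72018.
Then b = (3 − 0.085·1.72018) / 0.09 = 31.7087.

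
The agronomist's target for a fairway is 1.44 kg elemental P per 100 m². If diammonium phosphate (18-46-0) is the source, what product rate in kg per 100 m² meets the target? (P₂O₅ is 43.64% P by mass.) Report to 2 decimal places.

7.17 kg of product per hundred sq m

As P₂O₅: 1.44 / 0.4364 = 3.29973 kg per 100 m².
Product per 100 m² = 3.29973 / 46% = 7.17332 kg.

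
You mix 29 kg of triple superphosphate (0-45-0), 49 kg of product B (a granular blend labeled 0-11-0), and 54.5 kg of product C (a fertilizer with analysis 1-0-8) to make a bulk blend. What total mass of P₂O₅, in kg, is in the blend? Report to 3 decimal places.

18.440 kg P₂O₅

P₂O₅ mass = 45%×29 + 11%×49 + 0%×54.5 = 18.44 kg.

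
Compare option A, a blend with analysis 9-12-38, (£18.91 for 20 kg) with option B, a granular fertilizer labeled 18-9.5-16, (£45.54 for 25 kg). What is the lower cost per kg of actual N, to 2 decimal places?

£10.12 per kg N (option B)

option A: N per bag = 20 × 9% = 1.8 kg; cost = 18.91 / 1.8 = £10.5056/kg N.
option B: N per bag = 25 × 18% = 4.5 kg; cost = 45.54 / 4.5 = £10.1200/kg N.
option B is cheaper.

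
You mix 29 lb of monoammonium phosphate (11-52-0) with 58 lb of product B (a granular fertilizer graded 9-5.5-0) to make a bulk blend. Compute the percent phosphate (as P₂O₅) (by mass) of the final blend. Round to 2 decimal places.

Total mass = 29 + 58 = 87 lb.
P₂O₅ mass = 52%×29 + 5.5%×58 = 18.27 lb.
% P₂O₅ = 18.27 / 87 = 21%.

21.00% P₂O₅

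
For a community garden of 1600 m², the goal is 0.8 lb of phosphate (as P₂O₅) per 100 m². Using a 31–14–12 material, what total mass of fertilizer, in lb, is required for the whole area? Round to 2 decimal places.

Product per 100 m² = 0.8 / 14% = 5.71429 lb.
Total product = 5.71429 × 1600 / 100 = 91.4286 lb.

91.43 lb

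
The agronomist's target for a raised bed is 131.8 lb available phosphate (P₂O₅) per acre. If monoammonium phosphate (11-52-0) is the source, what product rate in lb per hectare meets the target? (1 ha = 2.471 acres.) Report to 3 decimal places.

Product per acre = 131.8 / 52% = 253.462 lb.
Convert to per hectare: 253.462 × 2.471 = 626.30346 lb.

626.303 lb of product per hectare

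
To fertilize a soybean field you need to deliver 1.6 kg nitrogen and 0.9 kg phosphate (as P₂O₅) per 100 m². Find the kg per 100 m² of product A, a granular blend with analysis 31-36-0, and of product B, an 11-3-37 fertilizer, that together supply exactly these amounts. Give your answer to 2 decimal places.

Let a = kg of product A, b = kg of product B (per 100 m²).
N: 0.31·a + 0.11·b = 1.6
P₂O₅: 0.36·a + 0.03·b = 0.9
Solving simultaneously: a = 1.68317, b = 9.80198.

1.68 kg product A, 9.80 kg product B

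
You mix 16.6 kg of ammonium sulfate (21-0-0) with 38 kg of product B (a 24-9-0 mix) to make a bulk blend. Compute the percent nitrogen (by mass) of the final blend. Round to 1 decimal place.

Total mass = 16.6 + 38 = 54.6 kg.
N mass = 21%×16.6 + 24%×38 = 12.606 kg.
% N = 12.606 / 54.6 = 23.0879%.

23.1% N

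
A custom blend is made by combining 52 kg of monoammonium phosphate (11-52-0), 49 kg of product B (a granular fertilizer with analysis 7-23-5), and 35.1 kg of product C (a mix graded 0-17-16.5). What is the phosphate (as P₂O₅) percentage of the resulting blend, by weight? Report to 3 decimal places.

32.533% P₂O₅

Total mass = 52 + 49 + 35.1 = 136.1 kg.
P₂O₅ mass = 52%×52 + 23%×49 + 17%×35.1 = 44.277 kg.
% P₂O₅ = 44.277 / 136.1 = 32.5327%.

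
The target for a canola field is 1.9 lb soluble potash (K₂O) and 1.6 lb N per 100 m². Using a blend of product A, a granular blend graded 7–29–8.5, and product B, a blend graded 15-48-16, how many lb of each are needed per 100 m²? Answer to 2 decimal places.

18.71 lb product A, 1.94 lb product B

With a, b = lb per 100 m² of product A and product B:
K₂O: 0.085·a + 0.16·b = 1.9
N: 0.07·a + 0.15·b = 1.6
Solving simultaneously: a = 18.7097, b = 1.93548.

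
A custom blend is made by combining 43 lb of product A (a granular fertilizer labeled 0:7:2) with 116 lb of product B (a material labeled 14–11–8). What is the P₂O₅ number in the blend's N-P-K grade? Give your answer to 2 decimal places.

Total mass = 43 + 116 = 159 lb.
P₂O₅ mass = 7%×43 + 11%×116 = 15.77 lb.
% P₂O₅ = 15.77 / 159 = 9.91824%.

9.92% P₂O₅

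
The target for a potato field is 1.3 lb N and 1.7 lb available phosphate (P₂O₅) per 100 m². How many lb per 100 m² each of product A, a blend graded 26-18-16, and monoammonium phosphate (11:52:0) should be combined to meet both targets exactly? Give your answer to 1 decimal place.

4.2 lb product A, 1.8 lb monoammonium phosphate

With a, b = lb per 100 m² of product A and monoammonium phosphate:
N: 0.26·a + 0.11·b = 1.3
P₂O₅: 0.18·a + 0.52·b = 1.7
Eliminate b: (row1) − 0.11/0.52·(row2) → 0.221923·a = 0.940385, so a = 4.23744.
Then b = (1.7 − 0.18·4.23744) / 0.52 = 1.80243.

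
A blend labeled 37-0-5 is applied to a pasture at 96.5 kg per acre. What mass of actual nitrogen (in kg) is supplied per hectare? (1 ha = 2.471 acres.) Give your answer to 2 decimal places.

88.23 kg N per hectare

nitrogen per acre = 96.5 × 37% = 35.705 kg.
Convert to per hectare: 35.705 × 2.471 = 88.2271 kg.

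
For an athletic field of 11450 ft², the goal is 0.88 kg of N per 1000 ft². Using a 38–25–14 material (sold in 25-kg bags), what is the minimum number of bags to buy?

2 bags

Product per 1000 ft² = 0.88 / 38% = 2.31579 kg.
Total product = 2.31579 × 11450 / 1000 = 26.5158 kg.
Bags = ⌈26.5158 / 25⌉ = 2.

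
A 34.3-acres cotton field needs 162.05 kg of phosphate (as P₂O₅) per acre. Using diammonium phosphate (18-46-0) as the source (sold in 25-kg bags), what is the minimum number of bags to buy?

Product per acre = 162.05 / 46% = 352.283 kg.
Total product = 352.283 × 34.3 = 12083.3 kg.
Bags = ⌈12083.3 / 25⌉ = 484.

484 bags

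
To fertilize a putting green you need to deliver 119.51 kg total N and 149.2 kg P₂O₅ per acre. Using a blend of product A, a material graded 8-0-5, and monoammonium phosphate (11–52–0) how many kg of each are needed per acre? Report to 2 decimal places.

With a, b = kg per acre of product A and monoammonium phosphate:
N: 0.08·a + 0.11·b = 119.51
P₂O₅: 0·a + 0.52·b = 149.2
Solving simultaneously: a = 1099.356, b = 286.923.

1099.36 kg product A, 286.92 kg monoammonium phosphate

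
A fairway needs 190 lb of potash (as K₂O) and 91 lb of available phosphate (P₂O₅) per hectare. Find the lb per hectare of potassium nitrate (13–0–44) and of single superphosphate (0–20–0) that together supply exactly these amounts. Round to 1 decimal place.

431.8 lb potassium nitrate, 455.0 lb single superphosphate

With a, b = lb per hectare of potassium nitrate and single superphosphate:
K₂O: 0.44·a + 0·b = 190
P₂O₅: 0·a + 0.2·b = 91
Solving simultaneously: a = 431.818, b = 455.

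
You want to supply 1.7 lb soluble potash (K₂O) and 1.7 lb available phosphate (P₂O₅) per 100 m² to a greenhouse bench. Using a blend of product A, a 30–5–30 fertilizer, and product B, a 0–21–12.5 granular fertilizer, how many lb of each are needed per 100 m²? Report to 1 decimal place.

2.5 lb product A, 7.5 lb product B

Per-100 m² balance (a = product A, b = product B):
K₂O: 0.3·a + 0.125·b = 1.7
P₂O₅: 0.05·a + 0.21·b = 1.7
Eliminate b: (row1) − 0.125/0.21·(row2) → 0.270238·a = 0.688095, so a = 2.54626.
Then b = (1.7 − 0.05·2.54626) / 0.21 = 7.48899.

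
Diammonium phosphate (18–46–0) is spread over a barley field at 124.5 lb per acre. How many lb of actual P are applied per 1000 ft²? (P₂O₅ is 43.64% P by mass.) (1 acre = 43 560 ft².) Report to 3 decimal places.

P₂O₅ per acre = 124.5 × 46% = 57.27 lb.
Elemental P = 57.27 × 0.4364 = 24.9926 lb per acre.
Convert to per 1000 ft²: 24.9926 × 0.0229568 = 0.573752 lb.

0.574 lb P per thousand sq ft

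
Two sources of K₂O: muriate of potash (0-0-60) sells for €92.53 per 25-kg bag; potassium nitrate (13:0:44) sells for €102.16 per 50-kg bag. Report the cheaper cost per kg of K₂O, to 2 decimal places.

muriate of potash: K₂O per bag = 25 × 60% = 15 kg; cost = 92.53 / 15 = €6.1687/kg K₂O.
potassium nitrate: K₂O per bag = 50 × 44% = 22 kg; cost = 102.16 / 22 = €4.6436/kg K₂O.
potassium nitrate is cheaper.

€4.64 per kg K₂O (potassium nitrate)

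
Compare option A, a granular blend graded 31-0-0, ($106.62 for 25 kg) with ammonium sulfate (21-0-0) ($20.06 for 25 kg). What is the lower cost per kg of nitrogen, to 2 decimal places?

option A: N per bag = 25 × 31% = 7.75 kg; cost = 106.62 / 7.75 = $13.7574/kg N.
ammonium sulfate: N per bag = 25 × 21% = 5.25 kg; cost = 20.06 / 5.25 = $3.8210/kg N.
ammonium sulfate is cheaper.

$3.82 per kg N (ammonium sulfate)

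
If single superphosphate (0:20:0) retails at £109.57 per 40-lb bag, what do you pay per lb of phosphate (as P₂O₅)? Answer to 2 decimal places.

£13.70 per lb P₂O₅

P₂O₅ in bag = 40 × 20% = 8 lb.
Cost per lb P₂O₅ = £109.57 / 8 = £13.6962.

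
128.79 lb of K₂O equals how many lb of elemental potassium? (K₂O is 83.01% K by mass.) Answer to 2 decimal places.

106.91 lb K

K = 128.79 × 0.8301 = 106.909 lb.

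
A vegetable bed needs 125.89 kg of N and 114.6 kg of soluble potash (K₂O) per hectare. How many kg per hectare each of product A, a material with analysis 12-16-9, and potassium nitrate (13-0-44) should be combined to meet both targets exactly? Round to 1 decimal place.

Let a = kg of product A, b = kg of potassium nitrate (per hectare).
N: 0.12·a + 0.13·b = 125.89
K₂O: 0.09·a + 0.44·b = 114.6
Solving simultaneously: a = 985.246, b = 58.927.

985.2 kg product A, 58.9 kg potassium nitrate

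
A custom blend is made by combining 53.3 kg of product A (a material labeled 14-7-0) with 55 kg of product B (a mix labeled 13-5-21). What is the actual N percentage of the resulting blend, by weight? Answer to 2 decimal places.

13.49% N

Total mass = 53.3 + 55 = 108.3 kg.
N mass = 14%×53.3 + 13%×55 = 14.612 kg.
% N = 14.612 / 108.3 = 13.4922%.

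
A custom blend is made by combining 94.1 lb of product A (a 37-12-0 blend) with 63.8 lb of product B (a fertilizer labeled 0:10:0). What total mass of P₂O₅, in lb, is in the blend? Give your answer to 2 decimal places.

P₂O₅ mass = 12%×94.1 + 10%×63.8 = 17.672 lb.

17.67 lb P₂O₅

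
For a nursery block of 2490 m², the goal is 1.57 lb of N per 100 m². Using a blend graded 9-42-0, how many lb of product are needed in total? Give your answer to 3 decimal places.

434.367 lb

Product per 100 m² = 1.57 / 9% = 17.4444 lb.
Total product = 17.4444 × 2490 / 100 = 434.3667 lb.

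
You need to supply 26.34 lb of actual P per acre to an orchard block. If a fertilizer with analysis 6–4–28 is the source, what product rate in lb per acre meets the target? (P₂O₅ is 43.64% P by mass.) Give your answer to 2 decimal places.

1508.94 lb of product per acre

As P₂O₅: 26.34 / 0.4364 = 60.3575 lb per acre.
Product per acre = 60.3575 / 4% = 1508.937 lb.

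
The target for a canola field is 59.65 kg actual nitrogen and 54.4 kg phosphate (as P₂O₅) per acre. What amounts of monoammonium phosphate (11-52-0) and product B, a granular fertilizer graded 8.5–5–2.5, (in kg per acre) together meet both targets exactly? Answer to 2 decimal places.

Let a = kg of monoammonium phosphate, b = kg of product B (per acre).
N: 0.11·a + 0.085·b = 59.65
P₂O₅: 0.52·a + 0.05·b = 54.4
Eliminate a: (row1) − 0.11/0.52·(row2) → 0.0744231·b = 48.1423, so b = 646.873.
Back-substitute: a = (59.65 − 0.085·646.873) / 0.11 = 42.416.

42.42 kg monoammonium phosphate, 646.87 kg product B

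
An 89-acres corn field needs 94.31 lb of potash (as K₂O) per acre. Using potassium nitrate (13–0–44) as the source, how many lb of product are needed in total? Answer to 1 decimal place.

Product per acre = 94.31 / 44% = 214.341 lb.
Total product = 214.341 × 89 = 19076.34 lb.

19076.3 lb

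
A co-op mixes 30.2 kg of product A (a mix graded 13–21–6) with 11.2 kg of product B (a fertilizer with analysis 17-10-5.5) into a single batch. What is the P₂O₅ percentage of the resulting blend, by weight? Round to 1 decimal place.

Total mass = 30.2 + 11.2 = 41.4 kg.
P₂O₅ mass = 21%×30.2 + 10%×11.2 = 7.462 kg.
% P₂O₅ = 7.462 / 41.4 = 18.0242%.

18.0% P₂O₅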